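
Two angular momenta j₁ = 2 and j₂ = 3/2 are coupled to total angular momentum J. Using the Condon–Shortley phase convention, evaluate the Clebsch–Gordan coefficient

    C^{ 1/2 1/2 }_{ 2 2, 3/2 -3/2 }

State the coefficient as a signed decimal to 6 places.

√[2·3!1!0!/5! · 4!0!0!3!1!0!] = √(72/5)
  +(−1)^0/∏(0,3,0,0,1,0)! = 1/6  (running 1/6)
⟨..|..⟩ = √(72/5)·(1/6) = +0.632456

+0.632456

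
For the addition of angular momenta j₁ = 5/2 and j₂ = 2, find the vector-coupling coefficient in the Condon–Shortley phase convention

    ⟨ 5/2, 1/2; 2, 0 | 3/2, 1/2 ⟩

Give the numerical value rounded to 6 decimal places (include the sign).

-0.239046  (= −√(2/35))

j₁+j₂−J=3  J+j₁−j₂=2  J−j₁+j₂=1  j₁+j₂+J+1=7
(j₁±m₁, j₂±m₂, J±M) = (3,2,2,2,2,1)
P² = 32/35
sum k=1..2:
  [1] −1/2 = -1/2
  [2] +1/4 = 1/4
S = -1/4
C² = P²·S² = 2/35 ; C = -0.239046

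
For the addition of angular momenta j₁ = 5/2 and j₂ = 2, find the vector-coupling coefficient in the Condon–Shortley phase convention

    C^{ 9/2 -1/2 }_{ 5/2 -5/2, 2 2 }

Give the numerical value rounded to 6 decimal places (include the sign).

+0.089087

√[10·0!5!4!/10! · 0!5!4!0!4!5!] = √(460800/7)
  +(−1)^0/∏(0,0,5,4,0,0)! = 1/2880  (running 1/2880)
⟨..|..⟩ = √(460800/7)·(1/2880) = +0.089087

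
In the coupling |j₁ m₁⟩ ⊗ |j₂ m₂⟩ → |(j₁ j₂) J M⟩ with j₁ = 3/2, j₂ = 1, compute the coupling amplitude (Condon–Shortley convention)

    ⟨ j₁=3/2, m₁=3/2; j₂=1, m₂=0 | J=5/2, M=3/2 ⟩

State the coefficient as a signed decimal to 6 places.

+√(2/5) = +0.632456

j₁+j₂−J=0  J+j₁−j₂=3  J−j₁+j₂=2  j₁+j₂+J+1=6
(j₁±m₁, j₂±m₂, J±M) = (3,0,1,1,4,1)
P² = 72/5
sum k=0..0:
  [0] +1/6 = 1/6
S = 1/6
C² = P²·S² = 2/5 ; C = +0.632456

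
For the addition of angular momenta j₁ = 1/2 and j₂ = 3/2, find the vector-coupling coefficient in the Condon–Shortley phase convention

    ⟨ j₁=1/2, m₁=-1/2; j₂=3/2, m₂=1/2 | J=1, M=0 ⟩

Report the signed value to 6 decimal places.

−√(1/2) = -0.707107

√[3·1!0!2!/4! · 0!1!2!1!1!1!] = √(1/2)
  +(−1)^1/∏(1,0,0,1,0,1)! = -1  (running -1)
⟨..|..⟩ = √(1/2)·(-1) = -0.707107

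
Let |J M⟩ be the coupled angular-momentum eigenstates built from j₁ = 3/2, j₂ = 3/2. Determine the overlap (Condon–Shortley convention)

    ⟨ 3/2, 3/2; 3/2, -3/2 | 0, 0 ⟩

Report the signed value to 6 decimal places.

triangle: 3!*0!*0!/4! = 6/24
(j±m)!: 3!*0!*0!*3!*0!*0! = 36
prefactor² = (2J+1)*Δ*N² = 9
  k=0: +1/(0!*3!*0!*0!*0!*0!) = 1/6
Σ = 1/6  ⇒  CG² = 9*1/6² = 1/4
CG = +√(1/4) = +0.500000

+0.500000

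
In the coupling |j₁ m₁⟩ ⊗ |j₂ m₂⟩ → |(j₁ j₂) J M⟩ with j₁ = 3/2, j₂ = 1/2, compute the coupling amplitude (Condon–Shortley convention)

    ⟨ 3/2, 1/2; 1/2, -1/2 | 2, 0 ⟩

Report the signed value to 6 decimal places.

triangle: 0!·3!·1!/5! = 6/120
(j±m)!: 2!·1!·0!·1!·2!·2! = 8
prefactor² = (2J+1)·Δ·N² = 2
  k=0: +1/(0!·0!·1!·0!·2!·1!) = 1/2
Σ = 1/2  ⇒  CG² = 2·1/2² = 1/2
CG = +√(1/2) = +0.707107

+0.707107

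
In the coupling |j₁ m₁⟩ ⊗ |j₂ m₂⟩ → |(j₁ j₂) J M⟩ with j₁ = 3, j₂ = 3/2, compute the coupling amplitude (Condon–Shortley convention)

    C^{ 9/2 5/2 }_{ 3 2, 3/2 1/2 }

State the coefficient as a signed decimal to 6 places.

+0.707107

√[10·0!6!3!/10! · 5!1!2!1!7!2!] = √(28800)
  +(−1)^0/∏(0,0,1,2,5,1)! = 1/240  (running 1/240)
⟨..|..⟩ = √(28800)·(1/240) = +0.707107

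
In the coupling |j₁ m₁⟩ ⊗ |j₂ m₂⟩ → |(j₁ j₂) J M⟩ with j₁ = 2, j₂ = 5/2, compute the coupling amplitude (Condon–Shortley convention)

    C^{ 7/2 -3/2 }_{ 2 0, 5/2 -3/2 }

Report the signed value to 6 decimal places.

+√(2/7) ≈ +0.534522

√[8·1!3!4!/9! · 2!2!1!4!2!5!] = √(512/7)
  +(−1)^0/∏(0,1,2,1,1,3)! = 1/12  (running 1/12)
  +(−1)^1/∏(1,0,1,0,2,4)! = -1/48  (running 1/16)
⟨..|..⟩ = √(512/7)·(1/16) = +0.534522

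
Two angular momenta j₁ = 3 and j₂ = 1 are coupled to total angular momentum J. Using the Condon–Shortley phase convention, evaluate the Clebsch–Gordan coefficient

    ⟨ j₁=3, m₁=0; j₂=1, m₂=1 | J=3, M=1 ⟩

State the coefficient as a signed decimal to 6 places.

−√(1/2) ≈ -0.707107

j₁+j₂−J=1  J+j₁−j₂=5  J−j₁+j₂=1  j₁+j₂+J+1=8
(j₁±m₁, j₂±m₂, J±M) = (3,3,2,0,4,2)
P² = 72
sum k=1..1:
  [1] −1/12 = -1/12
S = -1/12
C² = P²·S² = 1/2 ; C = -0.707107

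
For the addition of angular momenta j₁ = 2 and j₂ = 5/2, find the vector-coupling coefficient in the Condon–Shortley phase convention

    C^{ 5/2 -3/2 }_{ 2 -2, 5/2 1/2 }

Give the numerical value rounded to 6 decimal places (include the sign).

+0.621059

triangle: 2!*2!*3!/8! = 24/40320
(j±m)!: 0!*4!*3!*2!*1!*4! = 6912
prefactor² = (2J+1)*Δ*N² = 864/35
  k=2: +1/(2!*0!*2!*1!*0!*2!) = 1/8
Σ = 1/8  ⇒  CG² = 864/35*1/8² = 27/70
CG = +√(27/70) = +0.621059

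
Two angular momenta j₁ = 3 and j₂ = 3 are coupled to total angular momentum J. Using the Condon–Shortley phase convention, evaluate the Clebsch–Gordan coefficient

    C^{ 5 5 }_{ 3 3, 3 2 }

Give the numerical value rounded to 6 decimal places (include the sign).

+0.707107  (= +√(1/2))

j₁+j₂−J=1  J+j₁−j₂=5  J−j₁+j₂=5  j₁+j₂+J+1=12
(j₁±m₁, j₂±m₂, J±M) = (6,0,5,1,10,0)
P² = 103680000
sum k=0..0:
  [0] +1/14400 = 1/14400
S = 1/14400
C² = P²·S² = 1/2 ; C = +0.707107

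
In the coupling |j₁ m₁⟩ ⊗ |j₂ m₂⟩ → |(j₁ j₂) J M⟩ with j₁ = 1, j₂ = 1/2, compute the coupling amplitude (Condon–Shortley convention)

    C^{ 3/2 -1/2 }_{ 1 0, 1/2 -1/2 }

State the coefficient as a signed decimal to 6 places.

+0.816497  (= +√(2/3))

j₁+j₂−J=0  J+j₁−j₂=2  J−j₁+j₂=1  j₁+j₂+J+1=4
(j₁±m₁, j₂±m₂, J±M) = (1,1,0,1,1,2)
P² = 2/3
sum k=0..0:
  [0] +1/1 = 1
S = 1
C² = P²·S² = 2/3 ; C = +0.816497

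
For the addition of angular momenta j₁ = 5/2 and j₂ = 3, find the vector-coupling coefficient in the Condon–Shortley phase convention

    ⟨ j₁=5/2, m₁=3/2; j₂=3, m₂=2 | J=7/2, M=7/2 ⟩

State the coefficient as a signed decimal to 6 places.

-0.666667  (= −√(4/9))

triangle: 2!×3!×4!/10! = 288/3628800
(j±m)!: 4!×1!×5!×1!×7!×0! = 14515200
prefactor² = (2J+1)×Δ×N² = 9216
  k=1: −1/(1!×1!×0!×4!×3!×0!) = -1/144
Σ = -1/144  ⇒  CG² = 9216×(-1/144)² = 4/9
CG = −√(4/9) = -0.666667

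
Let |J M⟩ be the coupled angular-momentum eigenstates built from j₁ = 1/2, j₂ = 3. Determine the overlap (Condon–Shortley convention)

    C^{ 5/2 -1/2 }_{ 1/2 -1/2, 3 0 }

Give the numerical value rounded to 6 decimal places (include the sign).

√[6·1!0!5!/7! · 0!1!3!3!2!3!] = √(432/7)
  +(−1)^1/∏(1,0,0,2,0,3)! = -1/12  (running -1/12)
⟨..|..⟩ = √(432/7)·(-1/12) = -0.654654

-0.654654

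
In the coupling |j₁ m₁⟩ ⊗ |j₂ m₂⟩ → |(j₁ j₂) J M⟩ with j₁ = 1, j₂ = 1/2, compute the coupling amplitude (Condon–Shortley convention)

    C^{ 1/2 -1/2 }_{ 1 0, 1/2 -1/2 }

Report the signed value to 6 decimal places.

+0.577350  (= +√(1/3))

j₁+j₂−J=1  J+j₁−j₂=1  J−j₁+j₂=0  j₁+j₂+J+1=3
(j₁±m₁, j₂±m₂, J±M) = (1,1,0,1,0,1)
P² = 1/3
sum k=0..0:
  [0] +1/1 = 1
S = 1
C² = P²·S² = 1/3 ; C = +0.577350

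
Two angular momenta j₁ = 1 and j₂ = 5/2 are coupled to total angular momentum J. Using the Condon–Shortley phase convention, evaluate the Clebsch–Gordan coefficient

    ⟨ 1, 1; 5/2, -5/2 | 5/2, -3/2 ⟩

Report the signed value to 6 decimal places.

+0.534522  (= +√(2/7))

√[6·1!1!4!/7! · 2!0!0!5!1!4!] = √(1152/7)
  +(−1)^0/∏(0,1,0,0,1,4)! = 1/24  (running 1/24)
⟨..|..⟩ = √(1152/7)·(1/24) = +0.534522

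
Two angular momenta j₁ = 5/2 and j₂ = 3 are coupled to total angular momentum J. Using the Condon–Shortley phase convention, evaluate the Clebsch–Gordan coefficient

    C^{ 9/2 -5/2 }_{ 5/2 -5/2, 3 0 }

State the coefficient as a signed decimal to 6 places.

−√(25/66) = -0.615457

j₁+j₂−J=1  J+j₁−j₂=4  J−j₁+j₂=5  j₁+j₂+J+1=11
(j₁±m₁, j₂±m₂, J±M) = (0,5,3,3,2,7)
P² = 345600/11
sum k=1..1:
  [1] −1/288 = -1/288
S = -1/288
C² = P²·S² = 25/66 ; C = -0.615457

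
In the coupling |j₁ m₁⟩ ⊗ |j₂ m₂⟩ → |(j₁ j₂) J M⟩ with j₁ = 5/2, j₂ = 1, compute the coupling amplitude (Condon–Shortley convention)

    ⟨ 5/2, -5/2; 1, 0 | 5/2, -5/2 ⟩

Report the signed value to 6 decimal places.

−√(5/7) ≈ -0.845154

triangle: 1!×4!×1!/7! = 24/5040
(j±m)!: 0!×5!×1!×1!×0!×5! = 14400
prefactor² = (2J+1)×Δ×N² = 2880/7
  k=1: −1/(1!×0!×4!×0!×0!×1!) = -1/24
Σ = -1/24  ⇒  CG² = 2880/7×(-1/24)² = 5/7
CG = −√(5/7) = -0.845154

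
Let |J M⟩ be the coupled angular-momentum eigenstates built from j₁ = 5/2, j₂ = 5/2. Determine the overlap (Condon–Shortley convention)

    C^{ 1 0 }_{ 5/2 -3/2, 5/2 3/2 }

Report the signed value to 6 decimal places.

−√(9/70) = -0.358569

j₁+j₂−J=4  J+j₁−j₂=1  J−j₁+j₂=1  j₁+j₂+J+1=7
(j₁±m₁, j₂±m₂, J±M) = (1,4,4,1,1,1)
P² = 288/35
sum k=3..4:
  [3] −1/6 = -1/6
  [4] +1/24 = 1/24
S = -1/8
C² = P²·S² = 9/70 ; C = -0.358569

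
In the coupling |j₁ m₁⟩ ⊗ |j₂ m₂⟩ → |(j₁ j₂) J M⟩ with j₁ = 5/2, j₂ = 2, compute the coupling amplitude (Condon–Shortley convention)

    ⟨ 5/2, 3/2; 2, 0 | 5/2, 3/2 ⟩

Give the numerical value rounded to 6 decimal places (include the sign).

−√(1/70) ≈ -0.119523

√[6·2!3!2!/8! · 4!1!2!2!4!1!] = √(288/35)
  +(−1)^0/∏(0,2,1,2,2,0)! = 1/8  (running 1/8)
  +(−1)^1/∏(1,1,0,1,3,1)! = -1/6  (running -1/24)
⟨..|..⟩ = √(288/35)·(-1/24) = -0.119523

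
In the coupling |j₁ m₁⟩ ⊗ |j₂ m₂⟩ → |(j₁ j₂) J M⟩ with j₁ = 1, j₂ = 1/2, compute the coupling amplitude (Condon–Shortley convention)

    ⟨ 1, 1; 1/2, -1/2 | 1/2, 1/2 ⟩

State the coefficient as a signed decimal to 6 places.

+√(2/3) ≈ +0.816497

j₁+j₂−J=1  J+j₁−j₂=1  J−j₁+j₂=0  j₁+j₂+J+1=3
(j₁±m₁, j₂±m₂, J±M) = (2,0,0,1,1,0)
P² = 2/3
sum k=0..0:
  [0] +1/1 = 1
S = 1
C² = P²·S² = 2/3 ; C = +0.816497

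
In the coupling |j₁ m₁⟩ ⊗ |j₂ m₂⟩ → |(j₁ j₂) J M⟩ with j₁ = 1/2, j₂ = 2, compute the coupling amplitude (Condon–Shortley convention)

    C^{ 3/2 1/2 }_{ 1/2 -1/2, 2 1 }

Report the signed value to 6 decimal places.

-0.774597  (= −√(3/5))

√[4·1!0!3!/5! · 0!1!3!1!2!1!] = √(12/5)
  +(−1)^1/∏(1,0,0,2,0,1)! = -1/2  (running -1/2)
⟨..|..⟩ = √(12/5)·(-1/2) = -0.774597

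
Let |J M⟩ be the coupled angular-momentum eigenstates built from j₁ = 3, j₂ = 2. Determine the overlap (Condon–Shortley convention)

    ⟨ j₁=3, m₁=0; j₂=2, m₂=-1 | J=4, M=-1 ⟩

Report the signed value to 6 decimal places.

√[9·1!5!3!/10! · 3!3!1!3!3!5!] = √(1944/7)
  +(−1)^0/∏(0,1,3,1,2,2)! = 1/24  (running 1/24)
  +(−1)^1/∏(1,0,2,0,3,3)! = -1/72  (running 1/36)
⟨..|..⟩ = √(1944/7)·(1/36) = +0.462910

+√(3/14) = +0.462910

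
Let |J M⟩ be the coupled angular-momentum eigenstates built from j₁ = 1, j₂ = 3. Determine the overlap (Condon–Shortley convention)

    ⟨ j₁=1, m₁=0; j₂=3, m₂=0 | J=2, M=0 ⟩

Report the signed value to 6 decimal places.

−√(3/7) ≈ -0.654654

√[5·2!0!4!/7! · 1!1!3!3!2!2!] = √(48/7)
  +(−1)^1/∏(1,1,0,2,0,2)! = -1/4  (running -1/4)
⟨..|..⟩ = √(48/7)·(-1/4) = -0.654654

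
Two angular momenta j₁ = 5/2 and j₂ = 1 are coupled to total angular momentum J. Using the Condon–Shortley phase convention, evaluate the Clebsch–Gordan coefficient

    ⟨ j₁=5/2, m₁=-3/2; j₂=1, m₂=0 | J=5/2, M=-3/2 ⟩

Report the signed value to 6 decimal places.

j₁+j₂−J=1  J+j₁−j₂=4  J−j₁+j₂=1  j₁+j₂+J+1=7
(j₁±m₁, j₂±m₂, J±M) = (1,4,1,1,1,4)
P² = 576/35
sum k=0..1:
  [0] +1/24 = 1/24
  [1] −1/6 = -1/6
S = -1/8
C² = P²·S² = 9/35 ; C = -0.507093

−√(9/35) = -0.507093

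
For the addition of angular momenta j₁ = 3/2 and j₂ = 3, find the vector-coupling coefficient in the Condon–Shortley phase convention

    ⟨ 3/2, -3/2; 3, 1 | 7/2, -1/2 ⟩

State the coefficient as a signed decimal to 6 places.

j₁+j₂−J=1  J+j₁−j₂=2  J−j₁+j₂=5  j₁+j₂+J+1=9
(j₁±m₁, j₂±m₂, J±M) = (0,3,4,2,3,4)
P² = 1536/7
sum k=1..1:
  [1] −1/24 = -1/24
S = -1/24
C² = P²·S² = 8/21 ; C = -0.617213

-0.617213  (= −√(8/21))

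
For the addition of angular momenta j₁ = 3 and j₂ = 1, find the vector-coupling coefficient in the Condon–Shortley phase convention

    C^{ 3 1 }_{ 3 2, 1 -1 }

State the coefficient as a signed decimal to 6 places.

triangle: 1!·5!·1!/8! = 120/40320
(j±m)!: 5!·1!·0!·2!·4!·2! = 11520
prefactor² = (2J+1)·Δ·N² = 240
  k=0: +1/(0!·1!·1!·0!·4!·1!) = 1/24
Σ = 1/24  ⇒  CG² = 240·1/24² = 5/12
CG = +√(5/12) = +0.645497

+√(5/12) = +0.645497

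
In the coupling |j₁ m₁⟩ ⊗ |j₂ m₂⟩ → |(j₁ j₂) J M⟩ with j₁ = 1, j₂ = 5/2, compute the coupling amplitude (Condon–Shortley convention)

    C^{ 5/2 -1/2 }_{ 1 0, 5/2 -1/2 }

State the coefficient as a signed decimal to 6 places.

+0.169031

j₁+j₂−J=1  J+j₁−j₂=1  J−j₁+j₂=4  j₁+j₂+J+1=7
(j₁±m₁, j₂±m₂, J±M) = (1,1,2,3,2,3)
P² = 144/35
sum k=0..1:
  [0] +1/4 = 1/4
  [1] −1/6 = -1/6
S = 1/12
C² = P²·S² = 1/35 ; C = +0.169031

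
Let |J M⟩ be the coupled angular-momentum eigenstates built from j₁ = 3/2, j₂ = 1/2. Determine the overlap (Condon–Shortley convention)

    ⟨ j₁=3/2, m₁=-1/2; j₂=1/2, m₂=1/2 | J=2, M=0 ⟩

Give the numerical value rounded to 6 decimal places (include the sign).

triangle: 0!·3!·1!/5! = 6/120
(j±m)!: 1!·2!·1!·0!·2!·2! = 8
prefactor² = (2J+1)·Δ·N² = 2
  k=0: +1/(0!·0!·2!·1!·1!·0!) = 1/2
Σ = 1/2  ⇒  CG² = 2·1/2² = 1/2
CG = +√(1/2) = +0.707107

+0.707107  (= +√(1/2))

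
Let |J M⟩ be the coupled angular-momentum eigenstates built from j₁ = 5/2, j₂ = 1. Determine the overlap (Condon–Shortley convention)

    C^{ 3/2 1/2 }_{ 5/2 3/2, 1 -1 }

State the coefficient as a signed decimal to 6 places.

+0.632456

triangle: 2!×3!×0!/6! = 12/720
(j±m)!: 4!×1!×0!×2!×2!×1! = 96
prefactor² = (2J+1)×Δ×N² = 32/5
  k=0: +1/(0!×2!×1!×0!×2!×0!) = 1/4
Σ = 1/4  ⇒  CG² = 32/5×1/4² = 2/5
CG = +√(2/5) = +0.632456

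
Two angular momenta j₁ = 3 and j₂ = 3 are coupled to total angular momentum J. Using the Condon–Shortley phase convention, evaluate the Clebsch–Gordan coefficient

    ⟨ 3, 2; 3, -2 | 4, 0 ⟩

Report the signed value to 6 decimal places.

triangle: 2!*4!*4!/11! = 1152/39916800
(j±m)!: 5!*1!*1!*5!*4!*4! = 8294400
prefactor² = (2J+1)*Δ*N² = 165888/77
  k=0: +1/(0!*2!*1!*1!*3!*3!) = 1/72
  k=1: −1/(1!*1!*0!*0!*4!*4!) = -1/576
Σ = 7/576  ⇒  CG² = 165888/77*7/576² = 7/22
CG = +√(7/22) = +0.564076

+√(7/22) = +0.564076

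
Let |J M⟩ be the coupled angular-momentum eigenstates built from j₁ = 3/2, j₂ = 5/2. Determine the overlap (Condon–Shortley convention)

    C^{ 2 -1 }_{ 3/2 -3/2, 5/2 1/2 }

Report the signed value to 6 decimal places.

triangle: 2!*1!*3!/7! = 12/5040
(j±m)!: 0!*3!*3!*2!*1!*3! = 432
prefactor² = (2J+1)*Δ*N² = 36/7
  k=2: +1/(2!*0!*1!*1!*0!*2!) = 1/4
Σ = 1/4  ⇒  CG² = 36/7*1/4² = 9/28
CG = +√(9/28) = +0.566947

+0.566947  (= +√(9/28))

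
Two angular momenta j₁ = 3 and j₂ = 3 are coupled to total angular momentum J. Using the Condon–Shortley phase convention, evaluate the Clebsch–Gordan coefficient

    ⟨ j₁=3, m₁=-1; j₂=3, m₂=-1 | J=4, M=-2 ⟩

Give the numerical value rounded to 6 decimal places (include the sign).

j₁+j₂−J=2  J+j₁−j₂=4  J−j₁+j₂=4  j₁+j₂+J+1=11
(j₁±m₁, j₂±m₂, J±M) = (2,4,2,4,2,6)
P² = 331776/385
sum k=0..2:
  [0] +1/192 = 1/192
  [1] −1/36 = -1/36
  [2] +1/192 = 1/192
S = -5/288
C² = P²·S² = 20/77 ; C = -0.509647

−√(20/77) ≈ -0.509647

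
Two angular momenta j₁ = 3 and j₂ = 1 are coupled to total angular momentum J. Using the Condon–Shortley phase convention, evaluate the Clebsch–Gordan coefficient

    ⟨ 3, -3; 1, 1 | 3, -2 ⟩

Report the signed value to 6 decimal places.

−√(1/4) = -0.500000

√[7·1!5!1!/8! · 0!6!2!0!1!5!] = √(3600)
  +(−1)^1/∏(1,0,5,1,0,0)! = -1/120  (running -1/120)
⟨..|..⟩ = √(3600)·(-1/120) = -0.500000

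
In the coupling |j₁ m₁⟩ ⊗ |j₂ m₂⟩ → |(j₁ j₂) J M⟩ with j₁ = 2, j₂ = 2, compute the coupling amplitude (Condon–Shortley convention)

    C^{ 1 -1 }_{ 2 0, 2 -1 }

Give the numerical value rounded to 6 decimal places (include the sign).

triangle: 3!·1!·1!/6! = 6/720
(j±m)!: 2!·2!·1!·3!·0!·2! = 48
prefactor² = (2J+1)·Δ·N² = 6/5
  k=1: −1/(1!·2!·1!·0!·0!·1!) = -1/2
Σ = -1/2  ⇒  CG² = 6/5·(-1/2)² = 3/10
CG = −√(3/10) = -0.547723

−√(3/10) = -0.547723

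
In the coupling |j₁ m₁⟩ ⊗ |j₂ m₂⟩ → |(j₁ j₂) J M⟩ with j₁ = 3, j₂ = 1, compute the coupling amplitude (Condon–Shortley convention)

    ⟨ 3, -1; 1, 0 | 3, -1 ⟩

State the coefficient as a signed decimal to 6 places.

−√(1/12) = -0.288675

√[7·1!5!1!/8! · 2!4!1!1!2!4!] = √(48)
  +(−1)^0/∏(0,1,4,1,1,0)! = 1/24  (running 1/24)
  +(−1)^1/∏(1,0,3,0,2,1)! = -1/12  (running -1/24)
⟨..|..⟩ = √(48)·(-1/24) = -0.288675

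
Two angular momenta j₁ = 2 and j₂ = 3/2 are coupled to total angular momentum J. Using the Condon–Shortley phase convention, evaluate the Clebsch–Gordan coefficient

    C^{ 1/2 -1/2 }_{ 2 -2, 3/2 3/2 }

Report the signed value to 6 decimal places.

j₁+j₂−J=3  J+j₁−j₂=1  J−j₁+j₂=0  j₁+j₂+J+1=5
(j₁±m₁, j₂±m₂, J±M) = (0,4,3,0,0,1)
P² = 72/5
sum k=3..3:
  [3] −1/6 = -1/6
S = -1/6
C² = P²·S² = 2/5 ; C = -0.632456

-0.632456  (= −√(2/5))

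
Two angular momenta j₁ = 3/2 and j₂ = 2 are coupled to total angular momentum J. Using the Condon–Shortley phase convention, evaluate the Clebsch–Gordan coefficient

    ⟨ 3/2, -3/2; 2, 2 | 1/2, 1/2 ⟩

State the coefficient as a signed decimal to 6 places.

−√(2/5) ≈ -0.632456

triangle: 3!*0!*1!/5! = 6/120
(j±m)!: 0!*3!*4!*0!*1!*0! = 144
prefactor² = (2J+1)*Δ*N² = 72/5
  k=3: −1/(3!*0!*0!*1!*0!*0!) = -1/6
Σ = -1/6  ⇒  CG² = 72/5*(-1/6)² = 2/5
CG = −√(2/5) = -0.632456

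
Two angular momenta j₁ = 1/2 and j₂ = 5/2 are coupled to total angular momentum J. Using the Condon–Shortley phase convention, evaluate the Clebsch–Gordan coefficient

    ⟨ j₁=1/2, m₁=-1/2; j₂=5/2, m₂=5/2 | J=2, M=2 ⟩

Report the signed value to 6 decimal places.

−√(5/6) = -0.912871

j₁+j₂−J=1  J+j₁−j₂=0  J−j₁+j₂=4  j₁+j₂+J+1=6
(j₁±m₁, j₂±m₂, J±M) = (0,1,5,0,4,0)
P² = 480
sum k=1..1:
  [1] −1/24 = -1/24
S = -1/24
C² = P²·S² = 5/6 ; C = -0.912871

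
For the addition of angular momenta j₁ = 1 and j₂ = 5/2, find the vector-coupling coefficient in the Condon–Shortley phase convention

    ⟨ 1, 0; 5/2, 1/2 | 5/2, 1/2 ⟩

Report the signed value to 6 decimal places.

−√(1/35) ≈ -0.169031

√[6·1!1!4!/7! · 1!1!3!2!3!2!] = √(144/35)
  +(−1)^0/∏(0,1,1,3,0,1)! = 1/6  (running 1/6)
  +(−1)^1/∏(1,0,0,2,1,2)! = -1/4  (running -1/12)
⟨..|..⟩ = √(144/35)·(-1/12) = -0.169031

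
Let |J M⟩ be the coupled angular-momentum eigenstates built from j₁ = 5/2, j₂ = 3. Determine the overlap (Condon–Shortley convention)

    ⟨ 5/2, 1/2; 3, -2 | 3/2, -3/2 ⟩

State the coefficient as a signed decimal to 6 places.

−√(2/7) ≈ -0.534522

√[4·4!1!2!/8! · 3!2!1!5!0!3!] = √(288/7)
  +(−1)^1/∏(1,3,1,0,0,2)! = -1/12  (running -1/12)
⟨..|..⟩ = √(288/7)·(-1/12) = -0.534522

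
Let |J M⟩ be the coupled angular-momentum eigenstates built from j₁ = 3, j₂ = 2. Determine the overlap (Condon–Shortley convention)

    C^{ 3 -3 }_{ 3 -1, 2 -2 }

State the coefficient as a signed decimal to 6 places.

√[7·2!4!2!/9! · 2!4!0!4!0!6!] = √(1536)
  +(−1)^0/∏(0,2,4,0,0,2)! = 1/96  (running 1/96)
⟨..|..⟩ = √(1536)·(1/96) = +0.408248

+√(1/6) ≈ +0.408248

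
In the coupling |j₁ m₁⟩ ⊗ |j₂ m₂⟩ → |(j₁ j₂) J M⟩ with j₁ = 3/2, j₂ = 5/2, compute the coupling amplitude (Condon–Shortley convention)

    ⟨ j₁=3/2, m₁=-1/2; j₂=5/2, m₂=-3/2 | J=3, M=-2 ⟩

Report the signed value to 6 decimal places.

√[7·1!2!4!/8! · 1!2!1!4!1!5!] = √(48)
  +(−1)^0/∏(0,1,2,1,0,3)! = 1/12  (running 1/12)
  +(−1)^1/∏(1,0,1,0,1,4)! = -1/24  (running 1/24)
⟨..|..⟩ = √(48)·(1/24) = +0.288675

+√(1/12) = +0.288675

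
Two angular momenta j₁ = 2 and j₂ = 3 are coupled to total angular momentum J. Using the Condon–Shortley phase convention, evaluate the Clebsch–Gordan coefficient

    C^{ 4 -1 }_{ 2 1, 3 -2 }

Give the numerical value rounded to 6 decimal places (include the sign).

+√(7/20) ≈ +0.591608

j₁+j₂−J=1  J+j₁−j₂=3  J−j₁+j₂=5  j₁+j₂+J+1=10
(j₁±m₁, j₂±m₂, J±M) = (3,1,1,5,3,5)
P² = 6480/7
sum k=0..1:
  [0] +1/48 = 1/48
  [1] −1/720 = -1/720
S = 7/360
C² = P²·S² = 7/20 ; C = +0.591608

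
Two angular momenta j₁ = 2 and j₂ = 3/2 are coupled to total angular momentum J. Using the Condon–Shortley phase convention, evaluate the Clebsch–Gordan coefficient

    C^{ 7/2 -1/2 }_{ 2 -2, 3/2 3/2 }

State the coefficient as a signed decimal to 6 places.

+√(1/35) ≈ +0.169031

triangle: 0!·4!·3!/8! = 144/40320
(j±m)!: 0!·4!·3!·0!·3!·4! = 20736
prefactor² = (2J+1)·Δ·N² = 20736/35
  k=0: +1/(0!·0!·4!·3!·0!·0!) = 1/144
Σ = 1/144  ⇒  CG² = 20736/35·1/144² = 1/35
CG = +√(1/35) = +0.169031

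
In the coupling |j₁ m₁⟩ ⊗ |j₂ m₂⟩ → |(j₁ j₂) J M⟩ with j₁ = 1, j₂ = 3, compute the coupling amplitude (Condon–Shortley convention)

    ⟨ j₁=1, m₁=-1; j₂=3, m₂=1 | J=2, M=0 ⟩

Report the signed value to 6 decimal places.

triangle: 2!·0!·4!/7! = 48/5040
(j±m)!: 0!·2!·4!·2!·2!·2! = 384
prefactor² = (2J+1)·Δ·N² = 128/7
  k=2: +1/(2!·0!·0!·2!·0!·2!) = 1/8
Σ = 1/8  ⇒  CG² = 128/7·1/8² = 2/7
CG = +√(2/7) = +0.534522

+0.534522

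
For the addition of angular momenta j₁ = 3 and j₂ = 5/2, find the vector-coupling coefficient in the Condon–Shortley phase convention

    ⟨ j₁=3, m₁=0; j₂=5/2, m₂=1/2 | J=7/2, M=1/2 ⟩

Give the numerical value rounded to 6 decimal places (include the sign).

j₁+j₂−J=2  J+j₁−j₂=4  J−j₁+j₂=3  j₁+j₂+J+1=10
(j₁±m₁, j₂±m₂, J±M) = (3,3,3,2,4,3)
P² = 6912/175
sum k=0..2:
  [0] +1/72 = 1/72
  [1] −1/8 = -1/8
  [2] +1/24 = 1/24
S = -5/72
C² = P²·S² = 4/21 ; C = -0.436436

−√(4/21) ≈ -0.436436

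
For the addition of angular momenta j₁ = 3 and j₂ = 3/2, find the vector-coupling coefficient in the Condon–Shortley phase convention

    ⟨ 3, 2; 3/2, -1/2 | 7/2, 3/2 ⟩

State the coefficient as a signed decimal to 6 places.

√[8·1!5!2!/9! · 5!1!1!2!5!2!] = √(6400/21)
  +(−1)^0/∏(0,1,1,1,4,1)! = 1/24  (running 1/24)
  +(−1)^1/∏(1,0,0,0,5,2)! = -1/240  (running 3/80)
⟨..|..⟩ = √(6400/21)·(3/80) = +0.654654

+√(3/7) ≈ +0.654654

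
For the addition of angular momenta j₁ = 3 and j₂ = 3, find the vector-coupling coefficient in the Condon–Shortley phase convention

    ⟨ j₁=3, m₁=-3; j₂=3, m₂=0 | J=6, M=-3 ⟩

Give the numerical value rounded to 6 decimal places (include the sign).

√[13·0!6!6!/13! · 0!6!3!3!3!9!] = √(671846400/11)
  +(−1)^0/∏(0,0,6,3,0,3)! = 1/25920  (running 1/25920)
⟨..|..⟩ = √(671846400/11)·(1/25920) = +0.301511

+√(1/11) = +0.301511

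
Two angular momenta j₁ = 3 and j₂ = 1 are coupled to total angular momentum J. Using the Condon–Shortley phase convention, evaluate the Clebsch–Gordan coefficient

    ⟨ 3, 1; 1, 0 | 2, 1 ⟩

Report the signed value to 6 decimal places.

-0.617213

triangle: 2!×4!×0!/7! = 48/5040
(j±m)!: 4!×2!×1!×1!×3!×1! = 288
prefactor² = (2J+1)×Δ×N² = 96/7
  k=1: −1/(1!×1!×1!×0!×3!×0!) = -1/6
Σ = -1/6  ⇒  CG² = 96/7×(-1/6)² = 8/21
CG = −√(8/21) = -0.617213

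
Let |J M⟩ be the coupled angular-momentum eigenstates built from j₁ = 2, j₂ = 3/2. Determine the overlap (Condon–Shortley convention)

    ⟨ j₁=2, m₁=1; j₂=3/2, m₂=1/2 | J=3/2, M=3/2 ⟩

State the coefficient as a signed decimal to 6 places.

−√(2/5) ≈ -0.632456

triangle: 2!*2!*1!/6! = 4/720
(j±m)!: 3!*1!*2!*1!*3!*0! = 72
prefactor² = (2J+1)*Δ*N² = 8/5
  k=1: −1/(1!*1!*0!*1!*2!*0!) = -1/2
Σ = -1/2  ⇒  CG² = 8/5*(-1/2)² = 2/5
CG = −√(2/5) = -0.632456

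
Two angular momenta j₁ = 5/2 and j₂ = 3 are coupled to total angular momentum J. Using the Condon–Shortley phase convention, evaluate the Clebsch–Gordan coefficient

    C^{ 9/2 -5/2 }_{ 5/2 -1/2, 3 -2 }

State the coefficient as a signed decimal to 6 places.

+√(49/198) = +0.497468

j₁+j₂−J=1  J+j₁−j₂=4  J−j₁+j₂=5  j₁+j₂+J+1=11
(j₁±m₁, j₂±m₂, J±M) = (2,3,1,5,2,7)
P² = 115200/11
sum k=0..1:
  [0] +1/144 = 1/144
  [1] −1/480 = -1/480
S = 7/1440
C² = P²·S² = 49/198 ; C = +0.497468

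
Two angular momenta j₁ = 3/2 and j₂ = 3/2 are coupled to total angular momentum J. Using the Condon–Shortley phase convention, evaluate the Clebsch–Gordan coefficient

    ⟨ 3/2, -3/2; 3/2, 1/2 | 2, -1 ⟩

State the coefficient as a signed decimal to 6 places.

triangle: 1!*2!*2!/6! = 4/720
(j±m)!: 0!*3!*2!*1!*1!*3! = 72
prefactor² = (2J+1)*Δ*N² = 2
  k=1: −1/(1!*0!*2!*1!*0!*1!) = -1/2
Σ = -1/2  ⇒  CG² = 2*(-1/2)² = 1/2
CG = −√(1/2) = -0.707107

−√(1/2) = -0.707107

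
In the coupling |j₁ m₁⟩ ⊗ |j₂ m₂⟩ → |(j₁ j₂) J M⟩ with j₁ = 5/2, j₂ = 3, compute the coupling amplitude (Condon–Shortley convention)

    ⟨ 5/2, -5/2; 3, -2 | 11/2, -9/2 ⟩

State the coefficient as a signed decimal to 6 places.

j₁+j₂−J=0  J+j₁−j₂=5  J−j₁+j₂=6  j₁+j₂+J+1=12
(j₁±m₁, j₂±m₂, J±M) = (0,5,1,5,1,10)
P² = 1244160000/11
sum k=0..0:
  [0] +1/14400 = 1/14400
S = 1/14400
C² = P²·S² = 6/11 ; C = +0.738549

+0.738549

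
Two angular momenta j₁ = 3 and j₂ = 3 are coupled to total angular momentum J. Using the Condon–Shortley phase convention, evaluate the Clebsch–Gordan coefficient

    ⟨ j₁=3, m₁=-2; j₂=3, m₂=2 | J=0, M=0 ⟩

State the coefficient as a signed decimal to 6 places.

triangle: 6!·0!·0!/7! = 720/5040
(j±m)!: 1!·5!·5!·1!·0!·0! = 14400
prefactor² = (2J+1)·Δ·N² = 14400/7
  k=5: −1/(5!·1!·0!·0!·0!·0!) = -1/120
Σ = -1/120  ⇒  CG² = 14400/7·(-1/120)² = 1/7
CG = −√(1/7) = -0.377964

-0.377964  (= −√(1/7))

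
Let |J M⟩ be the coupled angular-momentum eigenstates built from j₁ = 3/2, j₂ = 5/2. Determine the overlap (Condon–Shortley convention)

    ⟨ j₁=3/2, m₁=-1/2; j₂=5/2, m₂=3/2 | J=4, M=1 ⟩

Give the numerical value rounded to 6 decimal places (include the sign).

+0.517549  (= +√(15/56))

j₁+j₂−J=0  J+j₁−j₂=3  J−j₁+j₂=5  j₁+j₂+J+1=9
(j₁±m₁, j₂±m₂, J±M) = (1,2,4,1,5,3)
P² = 4320/7
sum k=0..0:
  [0] +1/48 = 1/48
S = 1/48
C² = P²·S² = 15/56 ; C = +0.517549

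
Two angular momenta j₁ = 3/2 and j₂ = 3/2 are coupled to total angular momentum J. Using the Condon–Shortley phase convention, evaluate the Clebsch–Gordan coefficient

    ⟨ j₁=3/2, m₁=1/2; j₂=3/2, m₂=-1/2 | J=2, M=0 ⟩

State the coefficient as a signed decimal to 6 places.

+√(1/4) = +0.500000

triangle: 1!·2!·2!/6! = 4/720
(j±m)!: 2!·1!·1!·2!·2!·2! = 16
prefactor² = (2J+1)·Δ·N² = 4/9
  k=0: +1/(0!·1!·1!·1!·1!·1!) = 1
  k=1: −1/(1!·0!·0!·0!·2!·2!) = -1/4
Σ = 3/4  ⇒  CG² = 4/9·3/4² = 1/4
CG = +√(1/4) = +0.500000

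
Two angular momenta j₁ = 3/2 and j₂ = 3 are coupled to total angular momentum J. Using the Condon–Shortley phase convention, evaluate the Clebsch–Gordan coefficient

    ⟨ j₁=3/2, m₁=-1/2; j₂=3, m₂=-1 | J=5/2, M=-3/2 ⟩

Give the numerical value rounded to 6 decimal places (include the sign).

triangle: 2!·1!·4!/8! = 48/40320
(j±m)!: 1!·2!·2!·4!·1!·4! = 2304
prefactor² = (2J+1)·Δ·N² = 576/35
  k=1: −1/(1!·1!·1!·1!·0!·3!) = -1/6
  k=2: +1/(2!·0!·0!·0!·1!·4!) = 1/48
Σ = -7/48  ⇒  CG² = 576/35·(-7/48)² = 7/20
CG = −√(7/20) = -0.591608

−√(7/20) ≈ -0.591608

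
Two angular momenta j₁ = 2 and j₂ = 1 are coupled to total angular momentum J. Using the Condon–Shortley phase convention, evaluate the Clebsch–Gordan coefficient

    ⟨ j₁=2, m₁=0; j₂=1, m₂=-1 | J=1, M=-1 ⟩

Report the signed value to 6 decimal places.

triangle: 2!×2!×0!/5! = 4/120
(j±m)!: 2!×2!×0!×2!×0!×2! = 16
prefactor² = (2J+1)×Δ×N² = 8/5
  k=0: +1/(0!×2!×2!×0!×0!×0!) = 1/4
Σ = 1/4  ⇒  CG² = 8/5×1/4² = 1/10
CG = +√(1/10) = +0.316228

+√(1/10) = +0.316228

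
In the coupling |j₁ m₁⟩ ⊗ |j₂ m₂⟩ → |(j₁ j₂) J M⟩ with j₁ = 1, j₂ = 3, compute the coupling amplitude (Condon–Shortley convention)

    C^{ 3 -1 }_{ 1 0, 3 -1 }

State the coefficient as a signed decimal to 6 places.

√[7·1!1!5!/8! · 1!1!2!4!2!4!] = √(48)
  +(−1)^0/∏(0,1,1,2,0,3)! = 1/12  (running 1/12)
  +(−1)^1/∏(1,0,0,1,1,4)! = -1/24  (running 1/24)
⟨..|..⟩ = √(48)·(1/24) = +0.288675

+0.288675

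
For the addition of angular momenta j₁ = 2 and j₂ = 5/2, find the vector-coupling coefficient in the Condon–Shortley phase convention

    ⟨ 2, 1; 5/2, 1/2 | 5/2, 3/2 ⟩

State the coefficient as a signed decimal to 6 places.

−√(6/35) ≈ -0.414039

j₁+j₂−J=2  J+j₁−j₂=2  J−j₁+j₂=3  j₁+j₂+J+1=8
(j₁±m₁, j₂±m₂, J±M) = (3,1,3,2,4,1)
P² = 216/35
sum k=0..1:
  [0] +1/12 = 1/12
  [1] −1/4 = -1/4
S = -1/6
C² = P²·S² = 6/35 ; C = -0.414039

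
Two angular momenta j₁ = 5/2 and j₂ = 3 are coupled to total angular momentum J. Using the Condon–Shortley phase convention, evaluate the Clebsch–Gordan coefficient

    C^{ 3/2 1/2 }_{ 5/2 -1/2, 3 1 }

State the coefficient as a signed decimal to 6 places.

-0.097590

j₁+j₂−J=4  J+j₁−j₂=1  J−j₁+j₂=2  j₁+j₂+J+1=8
(j₁±m₁, j₂±m₂, J±M) = (2,3,4,2,2,1)
P² = 192/35
sum k=2..3:
  [2] +1/8 = 1/8
  [3] −1/6 = -1/6
S = -1/24
C² = P²·S² = 1/105 ; C = -0.097590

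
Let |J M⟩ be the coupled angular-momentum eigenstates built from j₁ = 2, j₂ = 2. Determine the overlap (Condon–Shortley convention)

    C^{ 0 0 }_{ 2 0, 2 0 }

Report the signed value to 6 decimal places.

+0.447214  (= +√(1/5))

j₁+j₂−J=4  J+j₁−j₂=0  J−j₁+j₂=0  j₁+j₂+J+1=5
(j₁±m₁, j₂±m₂, J±M) = (2,2,2,2,0,0)
P² = 16/5
sum k=2..2:
  [2] +1/4 = 1/4
S = 1/4
C² = P²·S² = 1/5 ; C = +0.447214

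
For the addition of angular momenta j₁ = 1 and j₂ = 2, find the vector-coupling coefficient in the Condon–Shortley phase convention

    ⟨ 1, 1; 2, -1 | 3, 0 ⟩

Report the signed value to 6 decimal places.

+√(1/5) = +0.447214

√[7·0!2!4!/7! · 2!0!1!3!3!3!] = √(144/5)
  +(−1)^0/∏(0,0,0,1,2,3)! = 1/12  (running 1/12)
⟨..|..⟩ = √(144/5)·(1/12) = +0.447214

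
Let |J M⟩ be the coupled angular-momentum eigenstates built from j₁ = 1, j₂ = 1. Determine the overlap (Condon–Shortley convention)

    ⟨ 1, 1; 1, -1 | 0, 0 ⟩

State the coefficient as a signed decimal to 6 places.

triangle: 2!·0!·0!/3! = 2/6
(j±m)!: 2!·0!·0!·2!·0!·0! = 4
prefactor² = (2J+1)·Δ·N² = 4/3
  k=0: +1/(0!·2!·0!·0!·0!·0!) = 1/2
Σ = 1/2  ⇒  CG² = 4/3·1/2² = 1/3
CG = +√(1/3) = +0.577350

+0.577350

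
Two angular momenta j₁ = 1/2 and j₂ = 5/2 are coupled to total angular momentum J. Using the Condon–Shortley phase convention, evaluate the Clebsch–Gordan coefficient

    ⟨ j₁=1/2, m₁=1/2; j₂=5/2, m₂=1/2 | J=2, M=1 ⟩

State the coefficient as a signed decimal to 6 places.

+√(1/3) ≈ +0.577350

√[5·1!0!4!/6! · 1!0!3!2!3!1!] = √(12)
  +(−1)^0/∏(0,1,0,3,0,1)! = 1/6  (running 1/6)
⟨..|..⟩ = √(12)·(1/6) = +0.577350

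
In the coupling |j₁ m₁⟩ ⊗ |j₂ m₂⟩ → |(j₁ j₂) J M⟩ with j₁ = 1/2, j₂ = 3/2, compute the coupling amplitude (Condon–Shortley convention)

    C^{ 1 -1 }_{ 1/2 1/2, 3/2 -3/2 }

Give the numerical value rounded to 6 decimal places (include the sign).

+√(3/4) ≈ +0.866025

j₁+j₂−J=1  J+j₁−j₂=0  J−j₁+j₂=2  j₁+j₂+J+1=4
(j₁±m₁, j₂±m₂, J±M) = (1,0,0,3,0,2)
P² = 3
sum k=0..0:
  [0] +1/2 = 1/2
S = 1/2
C² = P²·S² = 3/4 ; C = +0.866025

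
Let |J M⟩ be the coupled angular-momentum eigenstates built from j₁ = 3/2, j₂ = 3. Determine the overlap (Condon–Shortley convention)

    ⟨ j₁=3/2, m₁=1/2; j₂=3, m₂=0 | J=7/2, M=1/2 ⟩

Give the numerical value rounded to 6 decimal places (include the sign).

√[8·1!2!5!/9! · 2!1!3!3!4!3!] = √(384/7)
  +(−1)^0/∏(0,1,1,3,1,2)! = 1/12  (running 1/12)
  +(−1)^1/∏(1,0,0,2,2,3)! = -1/24  (running 1/24)
⟨..|..⟩ = √(384/7)·(1/24) = +0.308607

+0.308607  (= +√(2/21))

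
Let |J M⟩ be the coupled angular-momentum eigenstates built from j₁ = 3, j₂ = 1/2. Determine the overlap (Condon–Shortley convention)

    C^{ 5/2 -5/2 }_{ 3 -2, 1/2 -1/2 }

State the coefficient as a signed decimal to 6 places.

j₁+j₂−J=1  J+j₁−j₂=5  J−j₁+j₂=0  j₁+j₂+J+1=7
(j₁±m₁, j₂±m₂, J±M) = (1,5,0,1,0,5)
P² = 14400/7
sum k=0..0:
  [0] +1/120 = 1/120
S = 1/120
C² = P²·S² = 1/7 ; C = +0.377964

+√(1/7) ≈ +0.377964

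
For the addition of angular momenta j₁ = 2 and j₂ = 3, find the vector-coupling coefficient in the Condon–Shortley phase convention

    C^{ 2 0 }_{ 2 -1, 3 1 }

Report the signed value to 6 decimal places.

j₁+j₂−J=3  J+j₁−j₂=1  J−j₁+j₂=3  j₁+j₂+J+1=8
(j₁±m₁, j₂±m₂, J±M) = (1,3,4,2,2,2)
P² = 36/7
sum k=2..3:
  [2] +1/4 = 1/4
  [3] −1/12 = -1/12
S = 1/6
C² = P²·S² = 1/7 ; C = +0.377964

+0.377964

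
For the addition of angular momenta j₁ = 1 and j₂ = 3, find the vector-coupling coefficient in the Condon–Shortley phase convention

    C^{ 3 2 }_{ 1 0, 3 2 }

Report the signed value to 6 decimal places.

−√(1/3) ≈ -0.577350

j₁+j₂−J=1  J+j₁−j₂=1  J−j₁+j₂=5  j₁+j₂+J+1=8
(j₁±m₁, j₂±m₂, J±M) = (1,1,5,1,5,1)
P² = 300
sum k=0..1:
  [0] +1/120 = 1/120
  [1] −1/24 = -1/24
S = -1/30
C² = P²·S² = 1/3 ; C = -0.577350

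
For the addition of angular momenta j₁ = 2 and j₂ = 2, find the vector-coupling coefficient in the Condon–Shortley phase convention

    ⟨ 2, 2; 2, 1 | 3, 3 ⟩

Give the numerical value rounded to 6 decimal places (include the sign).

+0.707107  (= +√(1/2))

triangle: 1!×3!×3!/8! = 36/40320
(j±m)!: 4!×0!×3!×1!×6!×0! = 103680
prefactor² = (2J+1)×Δ×N² = 648
  k=0: +1/(0!×1!×0!×3!×3!×0!) = 1/36
Σ = 1/36  ⇒  CG² = 648×1/36² = 1/2
CG = +√(1/2) = +0.707107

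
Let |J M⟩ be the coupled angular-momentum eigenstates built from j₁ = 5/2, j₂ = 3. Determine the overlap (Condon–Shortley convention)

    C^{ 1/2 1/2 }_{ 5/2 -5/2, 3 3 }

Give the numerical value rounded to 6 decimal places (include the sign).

√[2·5!0!1!/7! · 0!5!6!0!1!0!] = √(28800/7)
  +(−1)^5/∏(5,0,0,1,0,0)! = -1/120  (running -1/120)
⟨..|..⟩ = √(28800/7)·(-1/120) = -0.534522

-0.534522  (= −√(2/7))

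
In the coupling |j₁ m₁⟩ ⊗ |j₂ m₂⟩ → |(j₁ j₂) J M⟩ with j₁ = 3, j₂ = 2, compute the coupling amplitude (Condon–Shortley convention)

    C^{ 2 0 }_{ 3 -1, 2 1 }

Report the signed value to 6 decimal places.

triangle: 3!×3!×1!/8! = 36/40320
(j±m)!: 2!×4!×3!×1!×2!×2! = 1152
prefactor² = (2J+1)×Δ×N² = 36/7
  k=2: +1/(2!×1!×2!×1!×1!×0!) = 1/4
  k=3: −1/(3!×0!×1!×0!×2!×1!) = -1/12
Σ = 1/6  ⇒  CG² = 36/7×1/6² = 1/7
CG = +√(1/7) = +0.377964

+0.377964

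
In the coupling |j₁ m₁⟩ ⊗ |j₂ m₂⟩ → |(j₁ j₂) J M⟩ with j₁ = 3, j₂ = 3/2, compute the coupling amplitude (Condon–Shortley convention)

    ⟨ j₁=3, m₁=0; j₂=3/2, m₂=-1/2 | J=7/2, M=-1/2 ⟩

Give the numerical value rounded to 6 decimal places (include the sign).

+0.308607  (= +√(2/21))

j₁+j₂−J=1  J+j₁−j₂=5  J−j₁+j₂=2  j₁+j₂+J+1=9
(j₁±m₁, j₂±m₂, J±M) = (3,3,1,2,3,4)
P² = 384/7
sum k=0..1:
  [0] +1/12 = 1/12
  [1] −1/24 = -1/24
S = 1/24
C² = P²·S² = 2/21 ; C = +0.308607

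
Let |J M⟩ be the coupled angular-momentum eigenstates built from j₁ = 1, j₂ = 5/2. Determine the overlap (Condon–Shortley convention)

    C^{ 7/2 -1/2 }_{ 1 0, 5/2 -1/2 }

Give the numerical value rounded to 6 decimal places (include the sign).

j₁+j₂−J=0  J+j₁−j₂=2  J−j₁+j₂=5  j₁+j₂+J+1=8
(j₁±m₁, j₂±m₂, J±M) = (1,1,2,3,3,4)
P² = 576/7
sum k=0..0:
  [0] +1/12 = 1/12
S = 1/12
C² = P²·S² = 4/7 ; C = +0.755929

+√(4/7) = +0.755929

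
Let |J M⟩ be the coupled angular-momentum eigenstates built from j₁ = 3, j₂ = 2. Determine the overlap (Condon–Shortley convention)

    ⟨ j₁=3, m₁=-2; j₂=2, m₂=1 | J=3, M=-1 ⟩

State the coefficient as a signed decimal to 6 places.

j₁+j₂−J=2  J+j₁−j₂=4  J−j₁+j₂=2  j₁+j₂+J+1=9
(j₁±m₁, j₂±m₂, J±M) = (1,5,3,1,2,4)
P² = 64
sum k=1..2:
  [1] −1/48 = -1/48
  [2] +1/12 = 1/12
S = 1/16
C² = P²·S² = 1/4 ; C = +0.500000

+√(1/4) = +0.500000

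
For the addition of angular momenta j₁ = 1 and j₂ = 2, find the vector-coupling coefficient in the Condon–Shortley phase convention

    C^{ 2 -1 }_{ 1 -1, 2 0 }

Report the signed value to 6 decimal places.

triangle: 1!·1!·3!/6! = 6/720
(j±m)!: 0!·2!·2!·2!·1!·3! = 48
prefactor² = (2J+1)·Δ·N² = 2
  k=1: −1/(1!·0!·1!·1!·0!·2!) = -1/2
Σ = -1/2  ⇒  CG² = 2·(-1/2)² = 1/2
CG = −√(1/2) = -0.707107

−√(1/2) ≈ -0.707107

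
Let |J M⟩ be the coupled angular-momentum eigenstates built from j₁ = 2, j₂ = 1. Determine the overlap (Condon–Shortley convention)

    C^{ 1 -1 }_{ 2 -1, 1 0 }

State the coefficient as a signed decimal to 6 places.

triangle: 2!·2!·0!/5! = 4/120
(j±m)!: 1!·3!·1!·1!·0!·2! = 12
prefactor² = (2J+1)·Δ·N² = 6/5
  k=1: −1/(1!·1!·2!·0!·0!·0!) = -1/2
Σ = -1/2  ⇒  CG² = 6/5·(-1/2)² = 3/10
CG = −√(3/10) = -0.547723

-0.547723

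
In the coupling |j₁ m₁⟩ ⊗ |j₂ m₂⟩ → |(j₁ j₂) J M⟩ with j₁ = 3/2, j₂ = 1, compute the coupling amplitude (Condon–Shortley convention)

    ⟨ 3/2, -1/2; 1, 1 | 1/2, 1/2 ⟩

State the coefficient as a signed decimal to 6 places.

+0.408248  (= +√(1/6))

√[2·2!1!0!/4! · 1!2!2!0!1!0!] = √(2/3)
  +(−1)^2/∏(2,0,0,0,1,0)! = 1/2  (running 1/2)
⟨..|..⟩ = √(2/3)·(1/2) = +0.408248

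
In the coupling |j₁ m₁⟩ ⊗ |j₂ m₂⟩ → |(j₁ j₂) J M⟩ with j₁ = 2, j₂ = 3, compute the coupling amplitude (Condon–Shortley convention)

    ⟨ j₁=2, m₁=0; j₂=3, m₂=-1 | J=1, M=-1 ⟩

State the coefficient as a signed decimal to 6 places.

+√(6/35) = +0.414039

triangle: 4!·0!·2!/7! = 48/5040
(j±m)!: 2!·2!·2!·4!·0!·2! = 384
prefactor² = (2J+1)·Δ·N² = 384/35
  k=2: +1/(2!·2!·0!·0!·0!·2!) = 1/8
Σ = 1/8  ⇒  CG² = 384/35·1/8² = 6/35
CG = +√(6/35) = +0.414039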